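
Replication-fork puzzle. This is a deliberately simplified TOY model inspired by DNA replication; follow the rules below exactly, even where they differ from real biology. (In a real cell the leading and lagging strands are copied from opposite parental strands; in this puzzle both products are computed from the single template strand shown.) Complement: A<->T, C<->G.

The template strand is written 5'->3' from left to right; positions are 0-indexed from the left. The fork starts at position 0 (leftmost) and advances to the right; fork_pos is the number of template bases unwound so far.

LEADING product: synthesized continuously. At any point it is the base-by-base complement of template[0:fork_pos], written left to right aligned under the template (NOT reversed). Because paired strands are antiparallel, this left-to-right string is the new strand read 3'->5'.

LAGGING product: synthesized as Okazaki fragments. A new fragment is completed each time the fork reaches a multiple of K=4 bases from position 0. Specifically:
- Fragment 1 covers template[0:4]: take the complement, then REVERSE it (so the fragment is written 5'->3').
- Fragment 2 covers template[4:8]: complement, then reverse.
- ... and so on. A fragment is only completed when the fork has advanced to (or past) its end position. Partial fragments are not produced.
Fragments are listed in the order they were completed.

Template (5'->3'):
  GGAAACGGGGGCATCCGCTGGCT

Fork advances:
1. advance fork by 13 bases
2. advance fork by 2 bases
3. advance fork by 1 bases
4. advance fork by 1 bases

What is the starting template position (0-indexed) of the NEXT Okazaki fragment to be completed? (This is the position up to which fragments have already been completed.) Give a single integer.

Answer: 16

Derivation:
Step 1: advance 13 -> fork_pos = 0 + 13 = 13. Reached multiple(s) of 4: 4, 8, 12 -> fragments 1-3 completed (3 total).
Step 2: advance 2 -> fork_pos = 13 + 2 = 15. Next multiple of 4 is 16 (not reached); still 3 fragment(s).
Step 3: advance 1 -> fork_pos = 15 + 1 = 16. Reached multiple(s) of 4: 16 -> fragment 4 completed (4 total).
Step 4: advance 1 -> fork_pos = 16 + 1 = 17. Next multiple of 4 is 20 (not reached); still 4 fragment(s).
4 fragment(s) completed, covering template[0:16] (4 x 4 = 16). The next fragment, fragment 5, covers template[16:20], so it starts at position 16.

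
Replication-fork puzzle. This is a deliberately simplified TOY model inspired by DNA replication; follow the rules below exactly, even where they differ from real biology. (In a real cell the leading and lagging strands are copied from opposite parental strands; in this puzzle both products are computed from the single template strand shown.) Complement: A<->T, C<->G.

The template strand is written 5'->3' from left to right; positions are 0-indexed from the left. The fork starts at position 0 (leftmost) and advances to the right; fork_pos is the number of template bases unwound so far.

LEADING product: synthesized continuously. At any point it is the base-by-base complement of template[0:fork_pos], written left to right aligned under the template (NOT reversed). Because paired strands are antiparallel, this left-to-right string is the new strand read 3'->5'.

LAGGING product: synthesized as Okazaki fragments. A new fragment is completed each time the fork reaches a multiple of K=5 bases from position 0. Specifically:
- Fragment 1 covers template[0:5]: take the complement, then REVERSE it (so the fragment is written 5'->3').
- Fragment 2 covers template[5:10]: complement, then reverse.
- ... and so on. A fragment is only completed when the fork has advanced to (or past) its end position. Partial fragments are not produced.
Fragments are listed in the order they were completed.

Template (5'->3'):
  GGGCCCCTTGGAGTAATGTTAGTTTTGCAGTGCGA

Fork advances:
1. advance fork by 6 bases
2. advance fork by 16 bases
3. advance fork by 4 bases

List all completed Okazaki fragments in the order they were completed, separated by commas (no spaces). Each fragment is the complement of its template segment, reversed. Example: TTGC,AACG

Answer: GGCCC,CAAGG,TACTC,AACAT,AAACT

Derivation:
Step 1: advance 6 -> fork_pos = 0 + 6 = 6. Reached multiple(s) of 5: 5 -> fragment 1 completed (1 total).
Step 2: advance 16 -> fork_pos = 6 + 16 = 22. Reached multiple(s) of 5: 10, 15, 20 -> fragments 2-4 completed (4 total).
Step 3: advance 4 -> fork_pos = 22 + 4 = 26. Reached multiple(s) of 5: 25 -> fragment 5 completed (5 total).
Final fork_pos = 26, so 5 fragment(s) are complete. Build each: template segment -> complement -> reverse.
Fragment 1: template[0:5] = GGGCC -> complement CCCGG -> reversed GGCCC
Fragment 2: template[5:10] = CCTTG -> complement GGAAC -> reversed CAAGG
Fragment 3: template[10:15] = GAGTA -> complement CTCAT -> reversed TACTC
Fragment 4: template[15:20] = ATGTT -> complement TACAA -> reversed AACAT
Fragment 5: template[20:25] = AGTTT -> complement TCAAA -> reversed AAACT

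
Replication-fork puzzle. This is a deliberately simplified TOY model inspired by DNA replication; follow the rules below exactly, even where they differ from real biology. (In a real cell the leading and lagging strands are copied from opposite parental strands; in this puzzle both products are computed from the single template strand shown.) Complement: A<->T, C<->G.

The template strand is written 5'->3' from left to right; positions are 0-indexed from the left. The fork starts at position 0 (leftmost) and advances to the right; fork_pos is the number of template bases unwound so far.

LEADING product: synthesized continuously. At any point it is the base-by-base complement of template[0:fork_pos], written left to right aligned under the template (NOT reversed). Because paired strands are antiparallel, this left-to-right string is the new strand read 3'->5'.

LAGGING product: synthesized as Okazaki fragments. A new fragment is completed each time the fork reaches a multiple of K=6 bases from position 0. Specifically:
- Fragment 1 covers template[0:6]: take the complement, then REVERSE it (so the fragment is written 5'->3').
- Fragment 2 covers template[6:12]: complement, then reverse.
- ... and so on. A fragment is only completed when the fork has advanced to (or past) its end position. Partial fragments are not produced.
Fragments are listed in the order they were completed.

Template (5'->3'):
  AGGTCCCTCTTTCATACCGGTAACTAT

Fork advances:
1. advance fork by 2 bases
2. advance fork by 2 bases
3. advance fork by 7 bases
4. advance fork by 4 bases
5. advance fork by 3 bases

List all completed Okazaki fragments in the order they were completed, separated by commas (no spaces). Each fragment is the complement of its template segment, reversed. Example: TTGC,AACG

Answer: GGACCT,AAAGAG,GGTATG

Derivation:
Step 1: advance 2 -> fork_pos = 0 + 2 = 2. Next multiple of 6 is 6 (not reached); still 0 fragment(s).
Step 2: advance 2 -> fork_pos = 2 + 2 = 4. Next multiple of 6 is 6 (not reached); still 0 fragment(s).
Step 3: advance 7 -> fork_pos = 4 + 7 = 11. Reached multiple(s) of 6: 6 -> fragment 1 completed (1 total).
Step 4: advance 4 -> fork_pos = 11 + 4 = 15. Reached multiple(s) of 6: 12 -> fragment 2 completed (2 total).
Step 5: advance 3 -> fork_pos = 15 + 3 = 18. Reached multiple(s) of 6: 18 -> fragment 3 completed (3 total).
Final fork_pos = 18, so 3 fragment(s) are complete. Build each: template segment -> complement -> reverse.
Fragment 1: template[0:6] = AGGTCC -> complement TCCAGG -> reversed GGACCT
Fragment 2: template[6:12] = CTCTTT -> complement GAGAAA -> reversed AAAGAG
Fragment 3: template[12:18] = CATACC -> complement GTATGG -> reversed GGTATG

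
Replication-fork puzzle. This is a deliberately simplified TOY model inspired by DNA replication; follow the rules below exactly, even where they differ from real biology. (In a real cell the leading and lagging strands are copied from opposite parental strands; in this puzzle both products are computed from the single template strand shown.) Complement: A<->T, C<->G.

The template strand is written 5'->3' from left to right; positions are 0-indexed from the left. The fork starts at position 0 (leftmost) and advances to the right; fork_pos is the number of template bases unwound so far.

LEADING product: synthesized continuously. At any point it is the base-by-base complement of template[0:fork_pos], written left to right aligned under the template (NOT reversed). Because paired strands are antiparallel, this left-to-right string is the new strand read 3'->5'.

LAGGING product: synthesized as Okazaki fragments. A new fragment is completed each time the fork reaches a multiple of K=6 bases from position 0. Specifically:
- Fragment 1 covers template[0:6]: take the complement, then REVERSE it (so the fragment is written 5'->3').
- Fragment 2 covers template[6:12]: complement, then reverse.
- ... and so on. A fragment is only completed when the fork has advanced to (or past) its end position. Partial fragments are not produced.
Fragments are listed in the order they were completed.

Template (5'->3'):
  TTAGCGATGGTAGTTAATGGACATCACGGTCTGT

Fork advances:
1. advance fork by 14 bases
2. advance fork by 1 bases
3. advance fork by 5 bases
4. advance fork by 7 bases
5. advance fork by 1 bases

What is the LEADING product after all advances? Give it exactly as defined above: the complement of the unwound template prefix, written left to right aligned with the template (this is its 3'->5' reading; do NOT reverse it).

Step 1: advance 14 -> fork_pos = 0 + 14 = 14.
Step 2: advance 1 -> fork_pos = 14 + 1 = 15.
Step 3: advance 5 -> fork_pos = 15 + 5 = 20.
Step 4: advance 7 -> fork_pos = 20 + 7 = 27.
Step 5: advance 1 -> fork_pos = 27 + 1 = 28.
Unwound prefix: template[0:28] = TTAGCGATGGTAGTTAATGGACATCACG
Complement it base by base (A<->T, C<->G), keeping left-to-right order:
  [0:5] TTAGC -> AATCG
  [5:10] GATGG -> CTACC
  [10:15] TAGTT -> ATCAA
  [15:20] AATGG -> TTACC
  [20:25] ACATC -> TGTAG
  [25:28] ACG -> TGC
Concatenate: AATCGCTACCATCAATTACCTGTAGTGC (length 28; written aligned with the template, i.e. 3'->5').

Answer: AATCGCTACCATCAATTACCTGTAGTGC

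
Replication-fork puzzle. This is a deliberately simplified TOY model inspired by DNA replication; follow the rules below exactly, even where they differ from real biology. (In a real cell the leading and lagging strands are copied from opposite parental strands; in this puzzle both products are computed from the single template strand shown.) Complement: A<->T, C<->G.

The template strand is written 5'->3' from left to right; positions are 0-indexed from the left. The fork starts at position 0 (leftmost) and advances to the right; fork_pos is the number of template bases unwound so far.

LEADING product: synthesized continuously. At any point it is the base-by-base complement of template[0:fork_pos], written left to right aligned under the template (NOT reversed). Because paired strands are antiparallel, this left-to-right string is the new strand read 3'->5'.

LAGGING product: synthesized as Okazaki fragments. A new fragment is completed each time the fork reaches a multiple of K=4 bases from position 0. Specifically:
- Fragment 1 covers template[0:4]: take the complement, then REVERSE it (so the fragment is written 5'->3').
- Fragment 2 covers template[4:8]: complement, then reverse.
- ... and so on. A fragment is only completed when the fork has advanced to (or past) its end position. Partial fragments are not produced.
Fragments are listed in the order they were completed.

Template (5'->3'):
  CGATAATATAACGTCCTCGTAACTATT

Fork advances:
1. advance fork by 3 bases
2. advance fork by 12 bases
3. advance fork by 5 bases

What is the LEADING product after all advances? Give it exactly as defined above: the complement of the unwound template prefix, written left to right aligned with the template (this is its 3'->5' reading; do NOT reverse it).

Answer: GCTATTATATTGCAGGAGCA

Derivation:
Step 1: advance 3 -> fork_pos = 0 + 3 = 3.
Step 2: advance 12 -> fork_pos = 3 + 12 = 15.
Step 3: advance 5 -> fork_pos = 15 + 5 = 20.
Unwound prefix: template[0:20] = CGATAATATAACGTCCTCGT
Complement it base by base (A<->T, C<->G), keeping left-to-right order:
  [0:5] CGATA -> GCTAT
  [5:10] ATATA -> TATAT
  [10:15] ACGTC -> TGCAG
  [15:20] CTCGT -> GAGCA
Concatenate: GCTATTATATTGCAGGAGCA (length 20; written aligned with the template, i.e. 3'->5').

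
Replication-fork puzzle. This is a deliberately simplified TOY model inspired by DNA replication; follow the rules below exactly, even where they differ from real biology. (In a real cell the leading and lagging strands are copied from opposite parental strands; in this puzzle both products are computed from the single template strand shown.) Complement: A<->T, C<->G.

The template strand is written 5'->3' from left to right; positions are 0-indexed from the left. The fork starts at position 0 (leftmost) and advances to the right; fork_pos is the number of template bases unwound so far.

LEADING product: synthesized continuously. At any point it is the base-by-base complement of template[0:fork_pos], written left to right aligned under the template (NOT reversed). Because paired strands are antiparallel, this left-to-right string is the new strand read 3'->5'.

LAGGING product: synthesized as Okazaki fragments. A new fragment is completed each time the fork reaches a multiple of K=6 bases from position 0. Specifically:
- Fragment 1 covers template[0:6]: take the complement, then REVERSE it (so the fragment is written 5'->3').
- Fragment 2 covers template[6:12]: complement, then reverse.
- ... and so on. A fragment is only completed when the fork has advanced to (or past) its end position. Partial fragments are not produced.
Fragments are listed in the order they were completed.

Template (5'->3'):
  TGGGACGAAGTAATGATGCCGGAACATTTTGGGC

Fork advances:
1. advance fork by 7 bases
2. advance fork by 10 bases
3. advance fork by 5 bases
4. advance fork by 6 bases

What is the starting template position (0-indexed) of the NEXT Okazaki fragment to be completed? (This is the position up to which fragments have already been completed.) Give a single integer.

Answer: 24

Derivation:
Step 1: advance 7 -> fork_pos = 0 + 7 = 7. Reached multiple(s) of 6: 6 -> fragment 1 completed (1 total).
Step 2: advance 10 -> fork_pos = 7 + 10 = 17. Reached multiple(s) of 6: 12 -> fragment 2 completed (2 total).
Step 3: advance 5 -> fork_pos = 17 + 5 = 22. Reached multiple(s) of 6: 18 -> fragment 3 completed (3 total).
Step 4: advance 6 -> fork_pos = 22 + 6 = 28. Reached multiple(s) of 6: 24 -> fragment 4 completed (4 total).
4 fragment(s) completed, covering template[0:24] (4 x 6 = 24). The next fragment, fragment 5, covers template[24:30], so it starts at position 24.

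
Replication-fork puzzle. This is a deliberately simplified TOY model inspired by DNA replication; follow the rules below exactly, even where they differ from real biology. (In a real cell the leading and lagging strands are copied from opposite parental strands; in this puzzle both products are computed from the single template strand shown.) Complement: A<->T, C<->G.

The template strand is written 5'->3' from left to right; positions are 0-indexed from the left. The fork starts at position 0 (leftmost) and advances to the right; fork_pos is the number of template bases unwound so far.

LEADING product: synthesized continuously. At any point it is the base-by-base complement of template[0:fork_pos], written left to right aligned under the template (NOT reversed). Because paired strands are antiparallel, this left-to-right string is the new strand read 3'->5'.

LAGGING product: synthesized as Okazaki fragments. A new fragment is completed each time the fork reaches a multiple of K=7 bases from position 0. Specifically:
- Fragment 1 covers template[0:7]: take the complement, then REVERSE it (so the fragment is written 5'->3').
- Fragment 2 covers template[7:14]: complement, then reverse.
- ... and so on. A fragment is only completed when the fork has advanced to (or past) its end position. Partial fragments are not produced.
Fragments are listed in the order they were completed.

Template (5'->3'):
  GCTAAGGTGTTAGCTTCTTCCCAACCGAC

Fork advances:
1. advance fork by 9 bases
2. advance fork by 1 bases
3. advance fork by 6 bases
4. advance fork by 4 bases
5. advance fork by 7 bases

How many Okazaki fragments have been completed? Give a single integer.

Step 1: advance 9 -> fork_pos = 0 + 9 = 9. Reached multiple(s) of 7: 7 -> fragment 1 completed (1 total).
Step 2: advance 1 -> fork_pos = 9 + 1 = 10. Next multiple of 7 is 14 (not reached); still 1 fragment(s).
Step 3: advance 6 -> fork_pos = 10 + 6 = 16. Reached multiple(s) of 7: 14 -> fragment 2 completed (2 total).
Step 4: advance 4 -> fork_pos = 16 + 4 = 20. Next multiple of 7 is 21 (not reached); still 2 fragment(s).
Step 5: advance 7 -> fork_pos = 20 + 7 = 27. Reached multiple(s) of 7: 21 -> fragment 3 completed (3 total).
Check: final fork_pos = 27; the multiples of 7 that are <= 27 are 7..21 -> 27 // 7 = 3 completed fragment(s).

Answer: 3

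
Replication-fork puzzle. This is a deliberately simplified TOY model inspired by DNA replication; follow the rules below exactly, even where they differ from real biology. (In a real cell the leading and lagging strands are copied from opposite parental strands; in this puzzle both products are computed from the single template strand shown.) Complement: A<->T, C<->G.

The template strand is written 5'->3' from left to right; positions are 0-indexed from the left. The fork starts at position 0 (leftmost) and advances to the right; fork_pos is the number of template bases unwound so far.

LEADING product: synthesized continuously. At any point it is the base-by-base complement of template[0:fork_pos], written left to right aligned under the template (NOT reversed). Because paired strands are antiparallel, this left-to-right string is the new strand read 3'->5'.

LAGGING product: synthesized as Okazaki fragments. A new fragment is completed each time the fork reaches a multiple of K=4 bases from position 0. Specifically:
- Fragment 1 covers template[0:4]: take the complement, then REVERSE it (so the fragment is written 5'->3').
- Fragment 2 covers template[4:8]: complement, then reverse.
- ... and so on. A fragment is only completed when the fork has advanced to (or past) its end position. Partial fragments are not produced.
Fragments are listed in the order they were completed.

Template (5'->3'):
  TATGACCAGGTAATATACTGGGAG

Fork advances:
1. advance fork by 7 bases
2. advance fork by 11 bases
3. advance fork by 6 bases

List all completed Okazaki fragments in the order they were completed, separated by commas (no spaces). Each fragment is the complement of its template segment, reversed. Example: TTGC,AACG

Step 1: advance 7 -> fork_pos = 0 + 7 = 7. Reached multiple(s) of 4: 4 -> fragment 1 completed (1 total).
Step 2: advance 11 -> fork_pos = 7 + 11 = 18. Reached multiple(s) of 4: 8, 12, 16 -> fragments 2-4 completed (4 total).
Step 3: advance 6 -> fork_pos = 18 + 6 = 24. Reached multiple(s) of 4: 20, 24 -> fragments 5-6 completed (6 total).
Final fork_pos = 24, so 6 fragment(s) are complete. Build each: template segment -> complement -> reverse.
Fragment 1: template[0:4] = TATG -> complement ATAC -> reversed CATA
Fragment 2: template[4:8] = ACCA -> complement TGGT -> reversed TGGT
Fragment 3: template[8:12] = GGTA -> complement CCAT -> reversed TACC
Fragment 4: template[12:16] = ATAT -> complement TATA -> reversed ATAT
Fragment 5: template[16:20] = ACTG -> complement TGAC -> reversed CAGT
Fragment 6: template[20:24] = GGAG -> complement CCTC -> reversed CTCC

Answer: CATA,TGGT,TACC,ATAT,CAGT,CTCC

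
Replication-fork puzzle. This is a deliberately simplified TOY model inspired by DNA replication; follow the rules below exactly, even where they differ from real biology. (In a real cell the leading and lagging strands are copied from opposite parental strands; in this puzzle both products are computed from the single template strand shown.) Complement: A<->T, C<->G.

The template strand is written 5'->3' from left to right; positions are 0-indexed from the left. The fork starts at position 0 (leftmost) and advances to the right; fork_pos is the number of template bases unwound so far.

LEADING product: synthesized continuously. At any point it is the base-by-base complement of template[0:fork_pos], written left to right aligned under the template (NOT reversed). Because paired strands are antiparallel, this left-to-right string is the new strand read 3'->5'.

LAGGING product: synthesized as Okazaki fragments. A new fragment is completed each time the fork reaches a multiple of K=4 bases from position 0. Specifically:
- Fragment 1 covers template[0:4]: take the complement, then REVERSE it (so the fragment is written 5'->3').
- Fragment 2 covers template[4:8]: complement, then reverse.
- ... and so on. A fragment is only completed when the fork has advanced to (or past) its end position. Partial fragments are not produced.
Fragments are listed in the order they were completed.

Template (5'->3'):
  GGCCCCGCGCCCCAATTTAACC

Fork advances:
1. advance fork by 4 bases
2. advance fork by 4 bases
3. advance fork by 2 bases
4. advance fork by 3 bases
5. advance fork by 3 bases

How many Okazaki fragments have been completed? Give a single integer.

Step 1: advance 4 -> fork_pos = 0 + 4 = 4. Reached multiple(s) of 4: 4 -> fragment 1 completed (1 total).
Step 2: advance 4 -> fork_pos = 4 + 4 = 8. Reached multiple(s) of 4: 8 -> fragment 2 completed (2 total).
Step 3: advance 2 -> fork_pos = 8 + 2 = 10. Next multiple of 4 is 12 (not reached); still 2 fragment(s).
Step 4: advance 3 -> fork_pos = 10 + 3 = 13. Reached multiple(s) of 4: 12 -> fragment 3 completed (3 total).
Step 5: advance 3 -> fork_pos = 13 + 3 = 16. Reached multiple(s) of 4: 16 -> fragment 4 completed (4 total).
Check: final fork_pos = 16; the multiples of 4 that are <= 16 are 4..16 -> 16 // 4 = 4 completed fragment(s).

Answer: 4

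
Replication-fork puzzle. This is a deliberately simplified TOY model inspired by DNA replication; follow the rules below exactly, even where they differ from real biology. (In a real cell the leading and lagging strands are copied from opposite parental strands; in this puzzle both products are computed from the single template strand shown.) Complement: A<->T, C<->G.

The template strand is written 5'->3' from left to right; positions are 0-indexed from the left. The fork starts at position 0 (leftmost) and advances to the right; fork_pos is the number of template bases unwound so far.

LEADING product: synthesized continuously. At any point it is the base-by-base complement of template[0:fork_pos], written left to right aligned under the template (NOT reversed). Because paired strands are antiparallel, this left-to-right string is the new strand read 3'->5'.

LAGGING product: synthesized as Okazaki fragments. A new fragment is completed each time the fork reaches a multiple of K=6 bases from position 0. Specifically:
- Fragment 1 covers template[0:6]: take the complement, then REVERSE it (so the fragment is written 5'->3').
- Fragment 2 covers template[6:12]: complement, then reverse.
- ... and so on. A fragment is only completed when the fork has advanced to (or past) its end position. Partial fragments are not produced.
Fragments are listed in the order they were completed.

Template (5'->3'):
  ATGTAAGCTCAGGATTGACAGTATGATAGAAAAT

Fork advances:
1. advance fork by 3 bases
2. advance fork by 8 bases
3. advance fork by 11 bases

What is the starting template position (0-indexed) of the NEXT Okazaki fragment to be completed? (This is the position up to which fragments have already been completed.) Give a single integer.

Answer: 18

Derivation:
Step 1: advance 3 -> fork_pos = 0 + 3 = 3. Next multiple of 6 is 6 (not reached); still 0 fragment(s).
Step 2: advance 8 -> fork_pos = 3 + 8 = 11. Reached multiple(s) of 6: 6 -> fragment 1 completed (1 total).
Step 3: advance 11 -> fork_pos = 11 + 11 = 22. Reached multiple(s) of 6: 12, 18 -> fragments 2-3 completed (3 total).
3 fragment(s) completed, covering template[0:18] (3 x 6 = 18). The next fragment, fragment 4, covers template[18:24], so it starts at position 18.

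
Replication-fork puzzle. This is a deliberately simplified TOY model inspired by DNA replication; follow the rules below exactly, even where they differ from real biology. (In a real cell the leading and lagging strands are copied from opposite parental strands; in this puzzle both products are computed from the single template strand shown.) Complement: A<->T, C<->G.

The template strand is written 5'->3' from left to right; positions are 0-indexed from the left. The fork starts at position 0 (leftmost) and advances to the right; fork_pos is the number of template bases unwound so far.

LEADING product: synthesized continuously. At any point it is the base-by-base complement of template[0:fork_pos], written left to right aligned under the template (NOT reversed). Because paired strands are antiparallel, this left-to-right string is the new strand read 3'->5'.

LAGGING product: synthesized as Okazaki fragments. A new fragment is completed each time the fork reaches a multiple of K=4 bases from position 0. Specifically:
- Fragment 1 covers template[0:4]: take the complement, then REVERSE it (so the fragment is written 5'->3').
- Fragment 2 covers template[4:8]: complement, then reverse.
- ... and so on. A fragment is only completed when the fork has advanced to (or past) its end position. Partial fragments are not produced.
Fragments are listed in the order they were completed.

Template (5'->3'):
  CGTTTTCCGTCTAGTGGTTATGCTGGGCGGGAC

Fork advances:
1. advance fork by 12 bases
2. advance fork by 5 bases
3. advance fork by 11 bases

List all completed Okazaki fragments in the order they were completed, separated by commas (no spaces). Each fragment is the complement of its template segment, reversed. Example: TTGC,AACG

Answer: AACG,GGAA,AGAC,CACT,TAAC,AGCA,GCCC

Derivation:
Step 1: advance 12 -> fork_pos = 0 + 12 = 12. Reached multiple(s) of 4: 4, 8, 12 -> fragments 1-3 completed (3 total).
Step 2: advance 5 -> fork_pos = 12 + 5 = 17. Reached multiple(s) of 4: 16 -> fragment 4 completed (4 total).
Step 3: advance 11 -> fork_pos = 17 + 11 = 28. Reached multiple(s) of 4: 20, 24, 28 -> fragments 5-7 completed (7 total).
Final fork_pos = 28, so 7 fragment(s) are complete. Build each: template segment -> complement -> reverse.
Fragment 1: template[0:4] = CGTT -> complement GCAA -> reversed AACG
Fragment 2: template[4:8] = TTCC -> complement AAGG -> reversed GGAA
Fragment 3: template[8:12] = GTCT -> complement CAGA -> reversed AGAC
Fragment 4: template[12:16] = AGTG -> complement TCAC -> reversed CACT
Fragment 5: template[16:20] = GTTA -> complement CAAT -> reversed TAAC
Fragment 6: template[20:24] = TGCT -> complement ACGA -> reversed AGCA
Fragment 7: template[24:28] = GGGC -> complement CCCG -> reversed GCCC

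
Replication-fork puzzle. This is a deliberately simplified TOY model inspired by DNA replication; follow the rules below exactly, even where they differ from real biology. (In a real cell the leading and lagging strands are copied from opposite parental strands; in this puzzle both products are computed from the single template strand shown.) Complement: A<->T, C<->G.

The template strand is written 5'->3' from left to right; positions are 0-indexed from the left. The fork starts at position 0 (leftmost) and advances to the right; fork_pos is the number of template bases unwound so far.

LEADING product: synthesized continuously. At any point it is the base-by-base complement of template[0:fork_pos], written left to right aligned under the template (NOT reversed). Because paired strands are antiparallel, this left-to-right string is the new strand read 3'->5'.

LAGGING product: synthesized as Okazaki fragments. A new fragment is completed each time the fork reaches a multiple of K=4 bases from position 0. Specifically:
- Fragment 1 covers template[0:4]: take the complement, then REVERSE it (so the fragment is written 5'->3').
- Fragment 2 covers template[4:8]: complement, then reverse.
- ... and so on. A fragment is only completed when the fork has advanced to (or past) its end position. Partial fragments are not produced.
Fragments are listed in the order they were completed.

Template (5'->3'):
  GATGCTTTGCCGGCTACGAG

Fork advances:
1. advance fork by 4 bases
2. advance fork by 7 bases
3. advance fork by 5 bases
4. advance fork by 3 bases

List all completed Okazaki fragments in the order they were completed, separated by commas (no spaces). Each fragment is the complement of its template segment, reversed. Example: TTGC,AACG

Step 1: advance 4 -> fork_pos = 0 + 4 = 4. Reached multiple(s) of 4: 4 -> fragment 1 completed (1 total).
Step 2: advance 7 -> fork_pos = 4 + 7 = 11. Reached multiple(s) of 4: 8 -> fragment 2 completed (2 total).
Step 3: advance 5 -> fork_pos = 11 + 5 = 16. Reached multiple(s) of 4: 12, 16 -> fragments 3-4 completed (4 total).
Step 4: advance 3 -> fork_pos = 16 + 3 = 19. Next multiple of 4 is 20 (not reached); still 4 fragment(s).
Final fork_pos = 19, so 4 fragment(s) are complete. Build each: template segment -> complement -> reverse.
Fragment 1: template[0:4] = GATG -> complement CTAC -> reversed CATC
Fragment 2: template[4:8] = CTTT -> complement GAAA -> reversed AAAG
Fragment 3: template[8:12] = GCCG -> complement CGGC -> reversed CGGC
Fragment 4: template[12:16] = GCTA -> complement CGAT -> reversed TAGC

Answer: CATC,AAAG,CGGC,TAGC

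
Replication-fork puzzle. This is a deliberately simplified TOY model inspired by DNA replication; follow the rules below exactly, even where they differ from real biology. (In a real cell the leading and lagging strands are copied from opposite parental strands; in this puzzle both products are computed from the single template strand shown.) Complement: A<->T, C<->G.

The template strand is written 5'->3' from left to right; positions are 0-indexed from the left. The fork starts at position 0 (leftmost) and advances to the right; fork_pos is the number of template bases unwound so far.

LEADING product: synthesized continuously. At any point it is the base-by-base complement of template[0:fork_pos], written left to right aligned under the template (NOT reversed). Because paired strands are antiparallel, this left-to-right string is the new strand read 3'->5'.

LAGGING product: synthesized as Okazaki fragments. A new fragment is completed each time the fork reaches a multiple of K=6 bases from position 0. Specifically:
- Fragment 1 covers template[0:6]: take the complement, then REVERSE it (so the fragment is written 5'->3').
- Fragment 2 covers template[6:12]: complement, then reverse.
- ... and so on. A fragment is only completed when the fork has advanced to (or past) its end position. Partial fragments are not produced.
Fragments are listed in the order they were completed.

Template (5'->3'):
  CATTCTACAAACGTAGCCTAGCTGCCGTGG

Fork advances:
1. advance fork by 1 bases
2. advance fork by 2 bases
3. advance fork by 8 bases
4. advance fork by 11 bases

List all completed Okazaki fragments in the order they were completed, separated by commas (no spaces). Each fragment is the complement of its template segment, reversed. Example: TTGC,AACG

Answer: AGAATG,GTTTGT,GGCTAC

Derivation:
Step 1: advance 1 -> fork_pos = 0 + 1 = 1. Next multiple of 6 is 6 (not reached); still 0 fragment(s).
Step 2: advance 2 -> fork_pos = 1 + 2 = 3. Next multiple of 6 is 6 (not reached); still 0 fragment(s).
Step 3: advance 8 -> fork_pos = 3 + 8 = 11. Reached multiple(s) of 6: 6 -> fragment 1 completed (1 total).
Step 4: advance 11 -> fork_pos = 11 + 11 = 22. Reached multiple(s) of 6: 12, 18 -> fragments 2-3 completed (3 total).
Final fork_pos = 22, so 3 fragment(s) are complete. Build each: template segment -> complement -> reverse.
Fragment 1: template[0:6] = CATTCT -> complement GTAAGA -> reversed AGAATG
Fragment 2: template[6:12] = ACAAAC -> complement TGTTTG -> reversed GTTTGT
Fragment 3: template[12:18] = GTAGCC -> complement CATCGG -> reversed GGCTAC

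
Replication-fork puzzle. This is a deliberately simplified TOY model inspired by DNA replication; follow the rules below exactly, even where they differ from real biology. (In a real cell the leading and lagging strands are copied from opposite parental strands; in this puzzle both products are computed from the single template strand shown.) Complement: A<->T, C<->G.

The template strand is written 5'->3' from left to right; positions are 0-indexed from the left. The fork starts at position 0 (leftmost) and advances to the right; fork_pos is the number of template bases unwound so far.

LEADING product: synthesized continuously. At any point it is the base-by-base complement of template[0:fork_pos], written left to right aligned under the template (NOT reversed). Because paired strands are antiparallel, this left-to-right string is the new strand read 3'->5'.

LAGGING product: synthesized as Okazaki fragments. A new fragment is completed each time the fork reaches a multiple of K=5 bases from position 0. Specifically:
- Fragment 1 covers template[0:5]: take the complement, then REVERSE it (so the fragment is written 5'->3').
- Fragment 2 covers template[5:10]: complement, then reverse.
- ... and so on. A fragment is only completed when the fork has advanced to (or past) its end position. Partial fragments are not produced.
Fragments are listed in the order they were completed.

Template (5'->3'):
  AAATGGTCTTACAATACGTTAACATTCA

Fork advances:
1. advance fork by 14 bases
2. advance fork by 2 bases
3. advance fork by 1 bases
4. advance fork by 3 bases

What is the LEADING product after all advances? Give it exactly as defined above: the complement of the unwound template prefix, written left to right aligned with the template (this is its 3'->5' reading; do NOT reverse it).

Step 1: advance 14 -> fork_pos = 0 + 14 = 14.
Step 2: advance 2 -> fork_pos = 14 + 2 = 16.
Step 3: advance 1 -> fork_pos = 16 + 1 = 17.
Step 4: advance 3 -> fork_pos = 17 + 3 = 20.
Unwound prefix: template[0:20] = AAATGGTCTTACAATACGTT
Complement it base by base (A<->T, C<->G), keeping left-to-right order:
  [0:5] AAATG -> TTTAC
  [5:10] GTCTT -> CAGAA
  [10:15] ACAAT -> TGTTA
  [15:20] ACGTT -> TGCAA
Concatenate: TTTACCAGAATGTTATGCAA (length 20; written aligned with the template, i.e. 3'->5').

Answer: TTTACCAGAATGTTATGCAA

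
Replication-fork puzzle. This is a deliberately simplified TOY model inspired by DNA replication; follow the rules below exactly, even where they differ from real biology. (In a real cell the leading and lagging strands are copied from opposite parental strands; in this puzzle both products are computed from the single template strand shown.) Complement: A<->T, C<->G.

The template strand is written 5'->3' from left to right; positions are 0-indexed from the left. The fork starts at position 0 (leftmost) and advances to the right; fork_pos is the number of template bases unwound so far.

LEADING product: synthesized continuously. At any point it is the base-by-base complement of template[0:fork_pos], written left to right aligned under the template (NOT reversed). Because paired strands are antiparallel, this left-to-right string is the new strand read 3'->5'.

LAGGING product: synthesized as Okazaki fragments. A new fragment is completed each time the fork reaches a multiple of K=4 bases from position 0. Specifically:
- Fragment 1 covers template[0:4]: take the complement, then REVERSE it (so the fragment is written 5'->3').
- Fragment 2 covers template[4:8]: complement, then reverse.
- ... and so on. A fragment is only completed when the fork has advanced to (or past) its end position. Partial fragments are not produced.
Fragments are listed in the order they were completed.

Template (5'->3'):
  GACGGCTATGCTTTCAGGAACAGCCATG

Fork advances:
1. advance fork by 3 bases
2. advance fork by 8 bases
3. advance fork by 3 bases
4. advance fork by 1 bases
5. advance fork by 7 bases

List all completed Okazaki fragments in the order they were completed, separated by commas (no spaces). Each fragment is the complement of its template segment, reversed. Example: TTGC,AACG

Answer: CGTC,TAGC,AGCA,TGAA,TTCC

Derivation:
Step 1: advance 3 -> fork_pos = 0 + 3 = 3. Next multiple of 4 is 4 (not reached); still 0 fragment(s).
Step 2: advance 8 -> fork_pos = 3 + 8 = 11. Reached multiple(s) of 4: 4, 8 -> fragments 1-2 completed (2 total).
Step 3: advance 3 -> fork_pos = 11 + 3 = 14. Reached multiple(s) of 4: 12 -> fragment 3 completed (3 total).
Step 4: advance 1 -> fork_pos = 14 + 1 = 15. Next multiple of 4 is 16 (not reached); still 3 fragment(s).
Step 5: advance 7 -> fork_pos = 15 + 7 = 22. Reached multiple(s) of 4: 16, 20 -> fragments 4-5 completed (5 total).
Final fork_pos = 22, so 5 fragment(s) are complete. Build each: template segment -> complement -> reverse.
Fragment 1: template[0:4] = GACG -> complement CTGC -> reversed CGTC
Fragment 2: template[4:8] = GCTA -> complement CGAT -> reversed TAGC
Fragment 3: template[8:12] = TGCT -> complement ACGA -> reversed AGCA
Fragment 4: template[12:16] = TTCA -> complement AAGT -> reversed TGAA
Fragment 5: template[16:20] = GGAA -> complement CCTT -> reversed TTCC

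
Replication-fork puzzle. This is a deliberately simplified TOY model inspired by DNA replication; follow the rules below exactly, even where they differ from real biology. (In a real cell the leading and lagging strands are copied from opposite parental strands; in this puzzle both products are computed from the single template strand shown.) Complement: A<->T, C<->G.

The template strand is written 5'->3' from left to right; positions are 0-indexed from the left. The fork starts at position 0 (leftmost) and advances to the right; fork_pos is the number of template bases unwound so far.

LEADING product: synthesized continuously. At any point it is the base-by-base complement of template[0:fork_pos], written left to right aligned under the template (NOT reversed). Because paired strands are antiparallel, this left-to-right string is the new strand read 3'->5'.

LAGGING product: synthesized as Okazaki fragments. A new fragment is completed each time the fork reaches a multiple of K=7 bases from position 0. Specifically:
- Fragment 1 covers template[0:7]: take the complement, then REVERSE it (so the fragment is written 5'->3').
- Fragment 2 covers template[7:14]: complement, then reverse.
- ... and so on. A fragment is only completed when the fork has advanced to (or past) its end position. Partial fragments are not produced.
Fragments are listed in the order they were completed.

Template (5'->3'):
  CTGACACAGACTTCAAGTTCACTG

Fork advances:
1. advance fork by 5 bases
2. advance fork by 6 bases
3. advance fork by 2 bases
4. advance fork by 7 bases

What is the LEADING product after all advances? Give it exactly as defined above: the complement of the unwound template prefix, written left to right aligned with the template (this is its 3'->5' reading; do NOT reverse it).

Answer: GACTGTGTCTGAAGTTCAAG

Derivation:
Step 1: advance 5 -> fork_pos = 0 + 5 = 5.
Step 2: advance 6 -> fork_pos = 5 + 6 = 11.
Step 3: advance 2 -> fork_pos = 11 + 2 = 13.
Step 4: advance 7 -> fork_pos = 13 + 7 = 20.
Unwound prefix: template[0:20] = CTGACACAGACTTCAAGTTC
Complement it base by base (A<->T, C<->G), keeping left-to-right order:
  [0:5] CTGAC -> GACTG
  [5:10] ACAGA -> TGTCT
  [10:15] CTTCA -> GAAGT
  [15:20] AGTTC -> TCAAG
Concatenate: GACTGTGTCTGAAGTTCAAG (length 20; written aligned with the template, i.e. 3'->5').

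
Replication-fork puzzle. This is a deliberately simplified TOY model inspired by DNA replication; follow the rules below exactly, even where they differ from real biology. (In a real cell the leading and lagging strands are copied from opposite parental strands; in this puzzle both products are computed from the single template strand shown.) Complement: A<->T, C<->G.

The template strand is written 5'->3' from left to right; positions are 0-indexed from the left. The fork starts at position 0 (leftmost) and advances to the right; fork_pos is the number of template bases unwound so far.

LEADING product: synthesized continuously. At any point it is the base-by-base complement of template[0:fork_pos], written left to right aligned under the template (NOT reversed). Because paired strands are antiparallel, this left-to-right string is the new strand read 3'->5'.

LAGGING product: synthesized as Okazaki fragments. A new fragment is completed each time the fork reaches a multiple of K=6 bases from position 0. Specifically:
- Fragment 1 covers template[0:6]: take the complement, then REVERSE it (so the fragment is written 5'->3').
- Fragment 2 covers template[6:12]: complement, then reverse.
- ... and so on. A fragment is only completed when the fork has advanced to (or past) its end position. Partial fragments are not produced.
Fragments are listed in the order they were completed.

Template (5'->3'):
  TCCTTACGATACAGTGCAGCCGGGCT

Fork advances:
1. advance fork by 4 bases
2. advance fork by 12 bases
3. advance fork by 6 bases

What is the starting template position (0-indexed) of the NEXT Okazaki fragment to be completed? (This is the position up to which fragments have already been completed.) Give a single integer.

Answer: 18

Derivation:
Step 1: advance 4 -> fork_pos = 0 + 4 = 4. Next multiple of 6 is 6 (not reached); still 0 fragment(s).
Step 2: advance 12 -> fork_pos = 4 + 12 = 16. Reached multiple(s) of 6: 6, 12 -> fragments 1-2 completed (2 total).
Step 3: advance 6 -> fork_pos = 16 + 6 = 22. Reached multiple(s) of 6: 18 -> fragment 3 completed (3 total).
3 fragment(s) completed, covering template[0:18] (3 x 6 = 18). The next fragment, fragment 4, covers template[18:24], so it starts at position 18.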